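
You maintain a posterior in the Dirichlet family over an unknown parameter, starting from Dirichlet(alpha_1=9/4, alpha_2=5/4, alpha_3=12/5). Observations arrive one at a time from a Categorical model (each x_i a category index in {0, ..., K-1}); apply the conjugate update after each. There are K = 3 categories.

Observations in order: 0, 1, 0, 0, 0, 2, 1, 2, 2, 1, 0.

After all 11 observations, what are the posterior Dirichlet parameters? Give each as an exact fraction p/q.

alpha_1=29/4, alpha_2=17/4, alpha_3=27/5

obs 1: x=0 → posterior Dirichlet(13/4, 5/4, 12/5)
obs 2: x=1 → posterior Dirichlet(13/4, 9/4, 12/5)
obs 3: x=0 → posterior Dirichlet(17/4, 9/4, 12/5)
obs 4: x=0 → posterior Dirichlet(21/4, 9/4, 12/5)
obs 5: x=0 → posterior Dirichlet(25/4, 9/4, 12/5)
obs 6: x=2 → posterior Dirichlet(25/4, 9/4, 17/5)
obs 7: x=1 → posterior Dirichlet(25/4, 13/4, 17/5)
obs 8: x=2 → posterior Dirichlet(25/4, 13/4, 22/5)
obs 9: x=2 → posterior Dirichlet(25/4, 13/4, 27/5)
obs 10: x=1 → posterior Dirichlet(25/4, 17/4, 27/5)
obs 11: x=0 → posterior Dirichlet(29/4, 17/4, 27/5)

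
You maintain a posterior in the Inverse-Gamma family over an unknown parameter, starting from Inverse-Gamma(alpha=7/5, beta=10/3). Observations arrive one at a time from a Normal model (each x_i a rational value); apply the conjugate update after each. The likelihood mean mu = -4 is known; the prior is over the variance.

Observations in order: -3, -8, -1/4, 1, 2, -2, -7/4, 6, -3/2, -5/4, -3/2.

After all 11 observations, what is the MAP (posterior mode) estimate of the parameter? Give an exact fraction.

54685/3792

obs 1: x=-3 → posterior Inverse-Gamma(19/10, 23/6)
obs 2: x=-8 → posterior Inverse-Gamma(12/5, 71/6)
obs 3: x=-1/4 → posterior Inverse-Gamma(29/10, 1811/96)
obs 4: x=1 → posterior Inverse-Gamma(17/5, 3011/96)
obs 5: x=2 → posterior Inverse-Gamma(39/10, 4739/96)
obs 6: x=-2 → posterior Inverse-Gamma(22/5, 4931/96)
obs 7: x=-7/4 → posterior Inverse-Gamma(49/10, 2587/48)
obs 8: x=6 → posterior Inverse-Gamma(27/5, 4987/48)
obs 9: x=-3/2 → posterior Inverse-Gamma(59/10, 5137/48)
obs 10: x=-5/4 → posterior Inverse-Gamma(32/5, 10637/96)
obs 11: x=-3/2 → posterior Inverse-Gamma(69/10, 10937/96)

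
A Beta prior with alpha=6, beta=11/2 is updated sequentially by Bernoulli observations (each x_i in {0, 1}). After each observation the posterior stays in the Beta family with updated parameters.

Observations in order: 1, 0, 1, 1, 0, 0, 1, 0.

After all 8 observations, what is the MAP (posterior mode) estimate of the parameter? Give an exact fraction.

18/35

obs 1: x=1 → posterior Beta(7, 11/2)
obs 2: x=0 → posterior Beta(7, 13/2)
obs 3: x=1 → posterior Beta(8, 13/2)
obs 4: x=1 → posterior Beta(9, 13/2)
obs 5: x=0 → posterior Beta(9, 15/2)
obs 6: x=0 → posterior Beta(9, 17/2)
obs 7: x=1 → posterior Beta(10, 17/2)
obs 8: x=0 → posterior Beta(10, 19/2)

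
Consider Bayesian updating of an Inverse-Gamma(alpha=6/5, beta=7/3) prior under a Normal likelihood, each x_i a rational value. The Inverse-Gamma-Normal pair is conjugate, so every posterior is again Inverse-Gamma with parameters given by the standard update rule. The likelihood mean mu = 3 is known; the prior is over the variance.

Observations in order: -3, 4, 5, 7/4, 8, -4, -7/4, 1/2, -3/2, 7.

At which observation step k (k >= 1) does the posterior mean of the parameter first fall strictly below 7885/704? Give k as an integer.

k = 4

obs 1: x=-3 → posterior Inverse-Gamma(17/10, 61/3)
obs 2: x=4 → posterior Inverse-Gamma(11/5, 125/6)
obs 3: x=5 → posterior Inverse-Gamma(27/10, 137/6)
obs 4: x=7/4 → posterior Inverse-Gamma(16/5, 2267/96)
obs 5: x=8 → posterior Inverse-Gamma(37/10, 3467/96)
obs 6: x=-4 → posterior Inverse-Gamma(21/5, 5819/96)
obs 7: x=-7/4 → posterior Inverse-Gamma(47/10, 3451/48)
obs 8: x=1/2 → posterior Inverse-Gamma(26/5, 3601/48)
obs 9: x=-3/2 → posterior Inverse-Gamma(57/10, 4087/48)
obs 10: x=7 → posterior Inverse-Gamma(31/5, 4471/48)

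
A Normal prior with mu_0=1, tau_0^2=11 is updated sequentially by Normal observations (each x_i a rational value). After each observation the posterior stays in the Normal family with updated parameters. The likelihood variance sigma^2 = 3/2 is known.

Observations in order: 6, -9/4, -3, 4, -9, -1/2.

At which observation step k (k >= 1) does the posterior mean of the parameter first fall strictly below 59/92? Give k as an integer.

k = 3

obs 1: x=6 → posterior Normal(27/5, 33/25)
obs 2: x=-9/4 → posterior Normal(171/94, 33/47)
obs 3: x=-3 → posterior Normal(13/46, 11/23)
obs 4: x=4 → posterior Normal(215/182, 33/91)
obs 5: x=-9 → posterior Normal(-181/226, 33/113)
obs 6: x=-1/2 → posterior Normal(-203/270, 11/45)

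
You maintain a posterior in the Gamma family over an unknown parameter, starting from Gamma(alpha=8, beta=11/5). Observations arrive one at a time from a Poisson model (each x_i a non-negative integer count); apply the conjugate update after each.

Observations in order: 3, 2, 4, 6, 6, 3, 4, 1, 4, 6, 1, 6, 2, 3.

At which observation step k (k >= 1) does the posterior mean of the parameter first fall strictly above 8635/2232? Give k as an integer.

obs 1: x=3 → posterior Gamma(11, 16/5)
obs 2: x=2 → posterior Gamma(13, 21/5)
obs 3: x=4 → posterior Gamma(17, 26/5)
obs 4: x=6 → posterior Gamma(23, 31/5)
obs 5: x=6 → posterior Gamma(29, 36/5)
obs 6: x=3 → posterior Gamma(32, 41/5)
obs 7: x=4 → posterior Gamma(36, 46/5)
obs 8: x=1 → posterior Gamma(37, 51/5)
obs 9: x=4 → posterior Gamma(41, 56/5)
obs 10: x=6 → posterior Gamma(47, 61/5)
obs 11: x=1 → posterior Gamma(48, 66/5)
obs 12: x=6 → posterior Gamma(54, 71/5)
obs 13: x=2 → posterior Gamma(56, 76/5)
obs 14: x=3 → posterior Gamma(59, 81/5)

k = 5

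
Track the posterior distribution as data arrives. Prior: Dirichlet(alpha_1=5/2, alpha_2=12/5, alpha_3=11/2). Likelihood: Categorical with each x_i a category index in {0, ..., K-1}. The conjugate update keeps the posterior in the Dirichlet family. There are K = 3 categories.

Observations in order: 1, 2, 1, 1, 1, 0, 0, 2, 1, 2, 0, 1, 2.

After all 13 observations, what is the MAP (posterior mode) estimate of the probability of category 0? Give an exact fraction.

15/68

obs 1: x=1 → posterior Dirichlet(5/2, 17/5, 11/2)
obs 2: x=2 → posterior Dirichlet(5/2, 17/5, 13/2)
obs 3: x=1 → posterior Dirichlet(5/2, 22/5, 13/2)
obs 4: x=1 → posterior Dirichlet(5/2, 27/5, 13/2)
obs 5: x=1 → posterior Dirichlet(5/2, 32/5, 13/2)
obs 6: x=0 → posterior Dirichlet(7/2, 32/5, 13/2)
obs 7: x=0 → posterior Dirichlet(9/2, 32/5, 13/2)
obs 8: x=2 → posterior Dirichlet(9/2, 32/5, 15/2)
obs 9: x=1 → posterior Dirichlet(9/2, 37/5, 15/2)
obs 10: x=2 → posterior Dirichlet(9/2, 37/5, 17/2)
obs 11: x=0 → posterior Dirichlet(11/2, 37/5, 17/2)
obs 12: x=1 → posterior Dirichlet(11/2, 42/5, 17/2)
obs 13: x=2 → posterior Dirichlet(11/2, 42/5, 19/2)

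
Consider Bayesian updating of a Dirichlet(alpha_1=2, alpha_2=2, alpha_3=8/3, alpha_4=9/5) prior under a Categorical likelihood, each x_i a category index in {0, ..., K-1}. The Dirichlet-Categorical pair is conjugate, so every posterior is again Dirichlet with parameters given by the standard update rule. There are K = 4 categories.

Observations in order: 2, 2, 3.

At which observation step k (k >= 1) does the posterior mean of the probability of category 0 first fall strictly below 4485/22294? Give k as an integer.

obs 1: x=2 → posterior Dirichlet(2, 2, 11/3, 9/5)
obs 2: x=2 → posterior Dirichlet(2, 2, 14/3, 9/5)
obs 3: x=3 → posterior Dirichlet(2, 2, 14/3, 14/5)

k = 2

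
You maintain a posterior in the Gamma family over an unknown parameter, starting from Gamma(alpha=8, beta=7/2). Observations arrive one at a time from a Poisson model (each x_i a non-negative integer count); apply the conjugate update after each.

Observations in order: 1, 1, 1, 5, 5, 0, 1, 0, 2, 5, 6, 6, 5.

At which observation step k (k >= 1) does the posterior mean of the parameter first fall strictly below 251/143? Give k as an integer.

k = 3

obs 1: x=1 → posterior Gamma(9, 9/2)
obs 2: x=1 → posterior Gamma(10, 11/2)
obs 3: x=1 → posterior Gamma(11, 13/2)
obs 4: x=5 → posterior Gamma(16, 15/2)
obs 5: x=5 → posterior Gamma(21, 17/2)
obs 6: x=0 → posterior Gamma(21, 19/2)
obs 7: x=1 → posterior Gamma(22, 21/2)
obs 8: x=0 → posterior Gamma(22, 23/2)
obs 9: x=2 → posterior Gamma(24, 25/2)
obs 10: x=5 → posterior Gamma(29, 27/2)
obs 11: x=6 → posterior Gamma(35, 29/2)
obs 12: x=6 → posterior Gamma(41, 31/2)
obs 13: x=5 → posterior Gamma(46, 33/2)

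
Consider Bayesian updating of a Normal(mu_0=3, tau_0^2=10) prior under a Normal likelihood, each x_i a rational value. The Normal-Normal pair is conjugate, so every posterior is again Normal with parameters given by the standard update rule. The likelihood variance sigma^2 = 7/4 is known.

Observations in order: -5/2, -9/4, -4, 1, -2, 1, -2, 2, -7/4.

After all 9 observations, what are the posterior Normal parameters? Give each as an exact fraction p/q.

mu_0=-399/367, tau_0^2=70/367

obs 1: x=-5/2 → posterior Normal(-79/47, 70/47)
obs 2: x=-9/4 → posterior Normal(-169/87, 70/87)
obs 3: x=-4 → posterior Normal(-329/127, 70/127)
obs 4: x=1 → posterior Normal(-289/167, 70/167)
obs 5: x=-2 → posterior Normal(-41/23, 70/207)
obs 6: x=1 → posterior Normal(-329/247, 70/247)
obs 7: x=-2 → posterior Normal(-409/287, 10/41)
obs 8: x=2 → posterior Normal(-329/327, 70/327)
obs 9: x=-7/4 → posterior Normal(-399/367, 70/367)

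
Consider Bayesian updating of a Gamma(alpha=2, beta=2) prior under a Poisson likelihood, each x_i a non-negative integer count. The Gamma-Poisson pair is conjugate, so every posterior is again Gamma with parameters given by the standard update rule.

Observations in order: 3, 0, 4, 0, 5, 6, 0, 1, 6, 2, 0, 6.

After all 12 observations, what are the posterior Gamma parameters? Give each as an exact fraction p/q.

alpha=35, beta=14

obs 1: x=3 → posterior Gamma(5, 3)
obs 2: x=0 → posterior Gamma(5, 4)
obs 3: x=4 → posterior Gamma(9, 5)
obs 4: x=0 → posterior Gamma(9, 6)
obs 5: x=5 → posterior Gamma(14, 7)
obs 6: x=6 → posterior Gamma(20, 8)
obs 7: x=0 → posterior Gamma(20, 9)
obs 8: x=1 → posterior Gamma(21, 10)
obs 9: x=6 → posterior Gamma(27, 11)
obs 10: x=2 → posterior Gamma(29, 12)
obs 11: x=0 → posterior Gamma(29, 13)
obs 12: x=6 → posterior Gamma(35, 14)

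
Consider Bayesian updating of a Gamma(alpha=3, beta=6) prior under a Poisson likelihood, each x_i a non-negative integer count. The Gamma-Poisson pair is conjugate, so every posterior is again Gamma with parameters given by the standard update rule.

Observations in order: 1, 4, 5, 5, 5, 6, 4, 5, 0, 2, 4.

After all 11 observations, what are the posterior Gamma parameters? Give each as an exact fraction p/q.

obs 1: x=1 → posterior Gamma(4, 7)
obs 2: x=4 → posterior Gamma(8, 8)
obs 3: x=5 → posterior Gamma(13, 9)
obs 4: x=5 → posterior Gamma(18, 10)
obs 5: x=5 → posterior Gamma(23, 11)
obs 6: x=6 → posterior Gamma(29, 12)
obs 7: x=4 → posterior Gamma(33, 13)
obs 8: x=5 → posterior Gamma(38, 14)
obs 9: x=0 → posterior Gamma(38, 15)
obs 10: x=2 → posterior Gamma(40, 16)
obs 11: x=4 → posterior Gamma(44, 17)

alpha=44, beta=17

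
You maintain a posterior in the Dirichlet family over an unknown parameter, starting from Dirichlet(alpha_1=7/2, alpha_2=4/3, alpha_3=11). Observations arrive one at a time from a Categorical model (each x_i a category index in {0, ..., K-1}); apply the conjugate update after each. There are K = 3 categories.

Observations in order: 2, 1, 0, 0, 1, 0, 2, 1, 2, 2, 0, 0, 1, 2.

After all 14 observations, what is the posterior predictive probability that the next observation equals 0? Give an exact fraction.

51/179

obs 1: x=2 → posterior Dirichlet(7/2, 4/3, 12)
obs 2: x=1 → posterior Dirichlet(7/2, 7/3, 12)
obs 3: x=0 → posterior Dirichlet(9/2, 7/3, 12)
obs 4: x=0 → posterior Dirichlet(11/2, 7/3, 12)
obs 5: x=1 → posterior Dirichlet(11/2, 10/3, 12)
obs 6: x=0 → posterior Dirichlet(13/2, 10/3, 12)
obs 7: x=2 → posterior Dirichlet(13/2, 10/3, 13)
obs 8: x=1 → posterior Dirichlet(13/2, 13/3, 13)
obs 9: x=2 → posterior Dirichlet(13/2, 13/3, 14)
obs 10: x=2 → posterior Dirichlet(13/2, 13/3, 15)
obs 11: x=0 → posterior Dirichlet(15/2, 13/3, 15)
obs 12: x=0 → posterior Dirichlet(17/2, 13/3, 15)
obs 13: x=1 → posterior Dirichlet(17/2, 16/3, 15)
obs 14: x=2 → posterior Dirichlet(17/2, 16/3, 16)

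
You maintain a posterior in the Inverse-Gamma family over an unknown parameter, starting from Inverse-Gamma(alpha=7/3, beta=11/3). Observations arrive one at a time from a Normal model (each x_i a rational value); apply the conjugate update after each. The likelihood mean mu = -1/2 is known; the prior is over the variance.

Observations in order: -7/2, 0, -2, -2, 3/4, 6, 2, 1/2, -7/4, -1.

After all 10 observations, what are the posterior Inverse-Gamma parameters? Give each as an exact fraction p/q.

alpha=22/3, beta=1775/48

obs 1: x=-7/2 → posterior Inverse-Gamma(17/6, 49/6)
obs 2: x=0 → posterior Inverse-Gamma(10/3, 199/24)
obs 3: x=-2 → posterior Inverse-Gamma(23/6, 113/12)
obs 4: x=-2 → posterior Inverse-Gamma(13/3, 253/24)
obs 5: x=3/4 → posterior Inverse-Gamma(29/6, 1087/96)
obs 6: x=6 → posterior Inverse-Gamma(16/3, 3115/96)
obs 7: x=2 → posterior Inverse-Gamma(35/6, 3415/96)
obs 8: x=1/2 → posterior Inverse-Gamma(19/3, 3463/96)
obs 9: x=-7/4 → posterior Inverse-Gamma(41/6, 1769/48)
obs 10: x=-1 → posterior Inverse-Gamma(22/3, 1775/48)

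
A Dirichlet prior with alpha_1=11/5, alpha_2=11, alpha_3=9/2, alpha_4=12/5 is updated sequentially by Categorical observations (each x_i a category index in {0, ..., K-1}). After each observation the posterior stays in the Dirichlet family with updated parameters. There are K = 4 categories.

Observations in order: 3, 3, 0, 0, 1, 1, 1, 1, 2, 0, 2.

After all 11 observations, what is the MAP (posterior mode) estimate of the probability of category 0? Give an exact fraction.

42/271

obs 1: x=3 → posterior Dirichlet(11/5, 11, 9/2, 17/5)
obs 2: x=3 → posterior Dirichlet(11/5, 11, 9/2, 22/5)
obs 3: x=0 → posterior Dirichlet(16/5, 11, 9/2, 22/5)
obs 4: x=0 → posterior Dirichlet(21/5, 11, 9/2, 22/5)
obs 5: x=1 → posterior Dirichlet(21/5, 12, 9/2, 22/5)
obs 6: x=1 → posterior Dirichlet(21/5, 13, 9/2, 22/5)
obs 7: x=1 → posterior Dirichlet(21/5, 14, 9/2, 22/5)
obs 8: x=1 → posterior Dirichlet(21/5, 15, 9/2, 22/5)
obs 9: x=2 → posterior Dirichlet(21/5, 15, 11/2, 22/5)
obs 10: x=0 → posterior Dirichlet(26/5, 15, 11/2, 22/5)
obs 11: x=2 → posterior Dirichlet(26/5, 15, 13/2, 22/5)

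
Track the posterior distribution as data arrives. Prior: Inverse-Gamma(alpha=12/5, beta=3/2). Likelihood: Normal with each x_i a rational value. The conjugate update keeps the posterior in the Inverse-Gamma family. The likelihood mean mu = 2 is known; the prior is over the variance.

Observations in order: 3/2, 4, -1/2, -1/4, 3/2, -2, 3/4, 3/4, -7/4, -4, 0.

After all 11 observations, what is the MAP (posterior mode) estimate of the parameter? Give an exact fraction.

460/89

obs 1: x=3/2 → posterior Inverse-Gamma(29/10, 13/8)
obs 2: x=4 → posterior Inverse-Gamma(17/5, 29/8)
obs 3: x=-1/2 → posterior Inverse-Gamma(39/10, 27/4)
obs 4: x=-1/4 → posterior Inverse-Gamma(22/5, 297/32)
obs 5: x=3/2 → posterior Inverse-Gamma(49/10, 301/32)
obs 6: x=-2 → posterior Inverse-Gamma(27/5, 557/32)
obs 7: x=3/4 → posterior Inverse-Gamma(59/10, 291/16)
obs 8: x=3/4 → posterior Inverse-Gamma(32/5, 607/32)
obs 9: x=-7/4 → posterior Inverse-Gamma(69/10, 26)
obs 10: x=-4 → posterior Inverse-Gamma(37/5, 44)
obs 11: x=0 → posterior Inverse-Gamma(79/10, 46)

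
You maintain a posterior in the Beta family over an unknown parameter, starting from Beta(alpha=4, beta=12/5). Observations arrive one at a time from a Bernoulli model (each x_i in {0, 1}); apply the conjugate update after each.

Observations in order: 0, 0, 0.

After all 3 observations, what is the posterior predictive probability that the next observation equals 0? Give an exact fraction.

obs 1: x=0 → posterior Beta(4, 17/5)
obs 2: x=0 → posterior Beta(4, 22/5)
obs 3: x=0 → posterior Beta(4, 27/5)

27/47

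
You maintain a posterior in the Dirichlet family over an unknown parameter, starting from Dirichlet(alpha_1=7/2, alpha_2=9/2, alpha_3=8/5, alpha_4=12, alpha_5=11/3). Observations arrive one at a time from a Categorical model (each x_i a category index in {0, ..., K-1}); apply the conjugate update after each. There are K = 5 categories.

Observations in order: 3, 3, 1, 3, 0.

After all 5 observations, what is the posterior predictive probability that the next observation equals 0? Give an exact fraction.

135/908

obs 1: x=3 → posterior Dirichlet(7/2, 9/2, 8/5, 13, 11/3)
obs 2: x=3 → posterior Dirichlet(7/2, 9/2, 8/5, 14, 11/3)
obs 3: x=1 → posterior Dirichlet(7/2, 11/2, 8/5, 14, 11/3)
obs 4: x=3 → posterior Dirichlet(7/2, 11/2, 8/5, 15, 11/3)
obs 5: x=0 → posterior Dirichlet(9/2, 11/2, 8/5, 15, 11/3)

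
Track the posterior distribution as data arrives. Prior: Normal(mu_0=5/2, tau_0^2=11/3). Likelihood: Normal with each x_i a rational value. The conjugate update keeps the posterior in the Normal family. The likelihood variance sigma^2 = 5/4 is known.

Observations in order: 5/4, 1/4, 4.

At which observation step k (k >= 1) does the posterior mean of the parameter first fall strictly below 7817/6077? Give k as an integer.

k = 2

obs 1: x=5/4 → posterior Normal(185/118, 55/59)
obs 2: x=1/4 → posterior Normal(207/206, 55/103)
obs 3: x=4 → posterior Normal(559/294, 55/147)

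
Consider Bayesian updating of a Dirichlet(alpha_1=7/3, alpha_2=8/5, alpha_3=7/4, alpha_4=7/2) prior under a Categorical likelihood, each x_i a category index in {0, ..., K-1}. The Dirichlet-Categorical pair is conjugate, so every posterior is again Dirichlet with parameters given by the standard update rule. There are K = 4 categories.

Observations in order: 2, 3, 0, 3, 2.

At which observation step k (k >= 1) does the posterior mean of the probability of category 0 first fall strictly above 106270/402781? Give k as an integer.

obs 1: x=2 → posterior Dirichlet(7/3, 8/5, 11/4, 7/2)
obs 2: x=3 → posterior Dirichlet(7/3, 8/5, 11/4, 9/2)
obs 3: x=0 → posterior Dirichlet(10/3, 8/5, 11/4, 9/2)
obs 4: x=3 → posterior Dirichlet(10/3, 8/5, 11/4, 11/2)
obs 5: x=2 → posterior Dirichlet(10/3, 8/5, 15/4, 11/2)

k = 3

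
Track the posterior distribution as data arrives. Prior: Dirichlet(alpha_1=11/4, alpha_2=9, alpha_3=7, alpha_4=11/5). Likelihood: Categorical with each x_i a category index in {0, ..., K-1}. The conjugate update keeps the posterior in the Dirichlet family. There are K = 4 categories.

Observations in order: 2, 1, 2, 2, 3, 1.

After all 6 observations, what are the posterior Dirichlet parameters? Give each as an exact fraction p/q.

alpha_1=11/4, alpha_2=11, alpha_3=10, alpha_4=16/5

obs 1: x=2 → posterior Dirichlet(11/4, 9, 8, 11/5)
obs 2: x=1 → posterior Dirichlet(11/4, 10, 8, 11/5)
obs 3: x=2 → posterior Dirichlet(11/4, 10, 9, 11/5)
obs 4: x=2 → posterior Dirichlet(11/4, 10, 10, 11/5)
obs 5: x=3 → posterior Dirichlet(11/4, 10, 10, 16/5)
obs 6: x=1 → posterior Dirichlet(11/4, 11, 10, 16/5)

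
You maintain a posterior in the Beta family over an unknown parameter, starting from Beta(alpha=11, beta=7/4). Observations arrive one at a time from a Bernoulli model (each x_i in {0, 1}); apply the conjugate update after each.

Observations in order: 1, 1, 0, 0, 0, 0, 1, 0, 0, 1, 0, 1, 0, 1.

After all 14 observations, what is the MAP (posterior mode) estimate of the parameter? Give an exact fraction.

64/99

obs 1: x=1 → posterior Beta(12, 7/4)
obs 2: x=1 → posterior Beta(13, 7/4)
obs 3: x=0 → posterior Beta(13, 11/4)
obs 4: x=0 → posterior Beta(13, 15/4)
obs 5: x=0 → posterior Beta(13, 19/4)
obs 6: x=0 → posterior Beta(13, 23/4)
obs 7: x=1 → posterior Beta(14, 23/4)
obs 8: x=0 → posterior Beta(14, 27/4)
obs 9: x=0 → posterior Beta(14, 31/4)
obs 10: x=1 → posterior Beta(15, 31/4)
obs 11: x=0 → posterior Beta(15, 35/4)
obs 12: x=1 → posterior Beta(16, 35/4)
obs 13: x=0 → posterior Beta(16, 39/4)
obs 14: x=1 → posterior Beta(17, 39/4)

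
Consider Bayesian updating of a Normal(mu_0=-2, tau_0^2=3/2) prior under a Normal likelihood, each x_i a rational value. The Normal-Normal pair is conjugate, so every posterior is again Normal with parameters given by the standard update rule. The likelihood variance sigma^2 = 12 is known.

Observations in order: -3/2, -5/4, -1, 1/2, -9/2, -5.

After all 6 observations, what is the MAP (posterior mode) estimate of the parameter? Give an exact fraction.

-115/56

obs 1: x=-3/2 → posterior Normal(-35/18, 4/3)
obs 2: x=-5/4 → posterior Normal(-15/8, 6/5)
obs 3: x=-1 → posterior Normal(-79/44, 12/11)
obs 4: x=1/2 → posterior Normal(-77/48, 1)
obs 5: x=-9/2 → posterior Normal(-95/52, 12/13)
obs 6: x=-5 → posterior Normal(-115/56, 6/7)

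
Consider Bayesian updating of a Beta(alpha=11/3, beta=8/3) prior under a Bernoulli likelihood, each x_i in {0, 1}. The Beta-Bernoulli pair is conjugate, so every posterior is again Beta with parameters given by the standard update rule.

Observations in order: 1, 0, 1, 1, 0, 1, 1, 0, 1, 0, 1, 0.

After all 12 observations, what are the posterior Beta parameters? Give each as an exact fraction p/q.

alpha=32/3, beta=23/3

obs 1: x=1 → posterior Beta(14/3, 8/3)
obs 2: x=0 → posterior Beta(14/3, 11/3)
obs 3: x=1 → posterior Beta(17/3, 11/3)
obs 4: x=1 → posterior Beta(20/3, 11/3)
obs 5: x=0 → posterior Beta(20/3, 14/3)
obs 6: x=1 → posterior Beta(23/3, 14/3)
obs 7: x=1 → posterior Beta(26/3, 14/3)
obs 8: x=0 → posterior Beta(26/3, 17/3)
obs 9: x=1 → posterior Beta(29/3, 17/3)
obs 10: x=0 → posterior Beta(29/3, 20/3)
obs 11: x=1 → posterior Beta(32/3, 20/3)
obs 12: x=0 → posterior Beta(32/3, 23/3)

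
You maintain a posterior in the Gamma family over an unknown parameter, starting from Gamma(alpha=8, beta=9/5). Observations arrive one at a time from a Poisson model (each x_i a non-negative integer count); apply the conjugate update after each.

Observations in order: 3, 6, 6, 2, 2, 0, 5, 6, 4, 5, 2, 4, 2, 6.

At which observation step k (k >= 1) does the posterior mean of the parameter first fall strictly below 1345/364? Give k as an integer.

obs 1: x=3 → posterior Gamma(11, 14/5)
obs 2: x=6 → posterior Gamma(17, 19/5)
obs 3: x=6 → posterior Gamma(23, 24/5)
obs 4: x=2 → posterior Gamma(25, 29/5)
obs 5: x=2 → posterior Gamma(27, 34/5)
obs 6: x=0 → posterior Gamma(27, 39/5)
obs 7: x=5 → posterior Gamma(32, 44/5)
obs 8: x=6 → posterior Gamma(38, 49/5)
obs 9: x=4 → posterior Gamma(42, 54/5)
obs 10: x=5 → posterior Gamma(47, 59/5)
obs 11: x=2 → posterior Gamma(49, 64/5)
obs 12: x=4 → posterior Gamma(53, 69/5)
obs 13: x=2 → posterior Gamma(55, 74/5)
obs 14: x=6 → posterior Gamma(61, 79/5)

k = 6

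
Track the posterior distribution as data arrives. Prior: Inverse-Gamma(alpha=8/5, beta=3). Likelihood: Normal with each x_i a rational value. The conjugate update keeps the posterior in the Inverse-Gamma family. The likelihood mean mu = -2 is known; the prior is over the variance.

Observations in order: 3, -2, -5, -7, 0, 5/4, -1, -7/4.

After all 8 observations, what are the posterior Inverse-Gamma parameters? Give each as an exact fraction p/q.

obs 1: x=3 → posterior Inverse-Gamma(21/10, 31/2)
obs 2: x=-2 → posterior Inverse-Gamma(13/5, 31/2)
obs 3: x=-5 → posterior Inverse-Gamma(31/10, 20)
obs 4: x=-7 → posterior Inverse-Gamma(18/5, 65/2)
obs 5: x=0 → posterior Inverse-Gamma(41/10, 69/2)
obs 6: x=5/4 → posterior Inverse-Gamma(23/5, 1273/32)
obs 7: x=-1 → posterior Inverse-Gamma(51/10, 1289/32)
obs 8: x=-7/4 → posterior Inverse-Gamma(28/5, 645/16)

alpha=28/5, beta=645/16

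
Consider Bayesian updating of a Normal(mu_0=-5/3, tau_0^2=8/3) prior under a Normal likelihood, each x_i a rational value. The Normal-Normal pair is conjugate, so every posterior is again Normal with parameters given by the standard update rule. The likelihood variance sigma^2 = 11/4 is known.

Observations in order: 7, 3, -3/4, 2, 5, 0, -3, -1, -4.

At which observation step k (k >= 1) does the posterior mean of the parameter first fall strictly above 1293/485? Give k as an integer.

k = 2

obs 1: x=7 → posterior Normal(13/5, 88/65)
obs 2: x=3 → posterior Normal(265/97, 88/97)
obs 3: x=-3/4 → posterior Normal(241/129, 88/129)
obs 4: x=2 → posterior Normal(305/161, 88/161)
obs 5: x=5 → posterior Normal(465/193, 88/193)
obs 6: x=0 → posterior Normal(31/15, 88/225)
obs 7: x=-3 → posterior Normal(369/257, 88/257)
obs 8: x=-1 → posterior Normal(337/289, 88/289)
obs 9: x=-4 → posterior Normal(209/321, 88/321)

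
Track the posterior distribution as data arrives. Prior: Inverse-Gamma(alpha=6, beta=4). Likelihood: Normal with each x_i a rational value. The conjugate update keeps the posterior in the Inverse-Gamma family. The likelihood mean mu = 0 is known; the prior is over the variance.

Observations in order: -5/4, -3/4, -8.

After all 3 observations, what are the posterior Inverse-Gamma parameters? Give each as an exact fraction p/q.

obs 1: x=-5/4 → posterior Inverse-Gamma(13/2, 153/32)
obs 2: x=-3/4 → posterior Inverse-Gamma(7, 81/16)
obs 3: x=-8 → posterior Inverse-Gamma(15/2, 593/16)

alpha=15/2, beta=593/16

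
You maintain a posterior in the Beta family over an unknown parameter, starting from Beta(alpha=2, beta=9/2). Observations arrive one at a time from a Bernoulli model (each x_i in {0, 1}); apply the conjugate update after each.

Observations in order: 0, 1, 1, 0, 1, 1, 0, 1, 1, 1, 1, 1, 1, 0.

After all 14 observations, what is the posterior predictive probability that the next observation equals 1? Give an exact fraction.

obs 1: x=0 → posterior Beta(2, 11/2)
obs 2: x=1 → posterior Beta(3, 11/2)
obs 3: x=1 → posterior Beta(4, 11/2)
obs 4: x=0 → posterior Beta(4, 13/2)
obs 5: x=1 → posterior Beta(5, 13/2)
obs 6: x=1 → posterior Beta(6, 13/2)
obs 7: x=0 → posterior Beta(6, 15/2)
obs 8: x=1 → posterior Beta(7, 15/2)
obs 9: x=1 → posterior Beta(8, 15/2)
obs 10: x=1 → posterior Beta(9, 15/2)
obs 11: x=1 → posterior Beta(10, 15/2)
obs 12: x=1 → posterior Beta(11, 15/2)
obs 13: x=1 → posterior Beta(12, 15/2)
obs 14: x=0 → posterior Beta(12, 17/2)

24/41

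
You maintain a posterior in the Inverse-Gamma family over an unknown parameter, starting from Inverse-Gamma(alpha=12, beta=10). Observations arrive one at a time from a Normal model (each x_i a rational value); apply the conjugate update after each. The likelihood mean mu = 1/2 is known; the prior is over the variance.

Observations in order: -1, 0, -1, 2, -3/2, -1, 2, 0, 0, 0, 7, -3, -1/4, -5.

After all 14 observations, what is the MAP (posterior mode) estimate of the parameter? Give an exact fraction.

obs 1: x=-1 → posterior Inverse-Gamma(25/2, 89/8)
obs 2: x=0 → posterior Inverse-Gamma(13, 45/4)
obs 3: x=-1 → posterior Inverse-Gamma(27/2, 99/8)
obs 4: x=2 → posterior Inverse-Gamma(14, 27/2)
obs 5: x=-3/2 → posterior Inverse-Gamma(29/2, 31/2)
obs 6: x=-1 → posterior Inverse-Gamma(15, 133/8)
obs 7: x=2 → posterior Inverse-Gamma(31/2, 71/4)
obs 8: x=0 → posterior Inverse-Gamma(16, 143/8)
obs 9: x=0 → posterior Inverse-Gamma(33/2, 18)
obs 10: x=0 → posterior Inverse-Gamma(17, 145/8)
obs 11: x=7 → posterior Inverse-Gamma(35/2, 157/4)
obs 12: x=-3 → posterior Inverse-Gamma(18, 363/8)
obs 13: x=-1/4 → posterior Inverse-Gamma(37/2, 1461/32)
obs 14: x=-5 → posterior Inverse-Gamma(19, 1945/32)

389/128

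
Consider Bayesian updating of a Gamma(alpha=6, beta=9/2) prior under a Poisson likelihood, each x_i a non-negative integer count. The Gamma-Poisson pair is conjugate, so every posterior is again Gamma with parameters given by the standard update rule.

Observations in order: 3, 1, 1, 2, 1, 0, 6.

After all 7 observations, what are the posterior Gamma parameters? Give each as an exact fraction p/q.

alpha=20, beta=23/2

obs 1: x=3 → posterior Gamma(9, 11/2)
obs 2: x=1 → posterior Gamma(10, 13/2)
obs 3: x=1 → posterior Gamma(11, 15/2)
obs 4: x=2 → posterior Gamma(13, 17/2)
obs 5: x=1 → posterior Gamma(14, 19/2)
obs 6: x=0 → posterior Gamma(14, 21/2)
obs 7: x=6 → posterior Gamma(20, 23/2)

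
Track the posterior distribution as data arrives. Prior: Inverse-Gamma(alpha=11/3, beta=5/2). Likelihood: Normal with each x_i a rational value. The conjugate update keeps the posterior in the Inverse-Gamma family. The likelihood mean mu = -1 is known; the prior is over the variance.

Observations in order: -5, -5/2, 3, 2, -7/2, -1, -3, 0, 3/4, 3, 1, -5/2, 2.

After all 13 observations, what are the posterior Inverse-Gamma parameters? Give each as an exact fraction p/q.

alpha=61/6, beta=1501/32

obs 1: x=-5 → posterior Inverse-Gamma(25/6, 21/2)
obs 2: x=-5/2 → posterior Inverse-Gamma(14/3, 93/8)
obs 3: x=3 → posterior Inverse-Gamma(31/6, 157/8)
obs 4: x=2 → posterior Inverse-Gamma(17/3, 193/8)
obs 5: x=-7/2 → posterior Inverse-Gamma(37/6, 109/4)
obs 6: x=-1 → posterior Inverse-Gamma(20/3, 109/4)
obs 7: x=-3 → posterior Inverse-Gamma(43/6, 117/4)
obs 8: x=0 → posterior Inverse-Gamma(23/3, 119/4)
obs 9: x=3/4 → posterior Inverse-Gamma(49/6, 1001/32)
obs 10: x=3 → posterior Inverse-Gamma(26/3, 1257/32)
obs 11: x=1 → posterior Inverse-Gamma(55/6, 1321/32)
obs 12: x=-5/2 → posterior Inverse-Gamma(29/3, 1357/32)
obs 13: x=2 → posterior Inverse-Gamma(61/6, 1501/32)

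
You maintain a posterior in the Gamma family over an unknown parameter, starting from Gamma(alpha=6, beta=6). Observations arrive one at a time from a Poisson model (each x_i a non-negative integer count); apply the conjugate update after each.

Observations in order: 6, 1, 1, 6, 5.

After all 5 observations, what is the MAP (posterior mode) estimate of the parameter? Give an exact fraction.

obs 1: x=6 → posterior Gamma(12, 7)
obs 2: x=1 → posterior Gamma(13, 8)
obs 3: x=1 → posterior Gamma(14, 9)
obs 4: x=6 → posterior Gamma(20, 10)
obs 5: x=5 → posterior Gamma(25, 11)

24/11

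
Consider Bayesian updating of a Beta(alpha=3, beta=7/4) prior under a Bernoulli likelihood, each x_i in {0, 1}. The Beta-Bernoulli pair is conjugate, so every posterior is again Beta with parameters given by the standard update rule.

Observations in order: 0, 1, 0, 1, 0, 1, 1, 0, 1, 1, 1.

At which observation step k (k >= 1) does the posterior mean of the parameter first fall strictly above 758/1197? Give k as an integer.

obs 1: x=0 → posterior Beta(3, 11/4)
obs 2: x=1 → posterior Beta(4, 11/4)
obs 3: x=0 → posterior Beta(4, 15/4)
obs 4: x=1 → posterior Beta(5, 15/4)
obs 5: x=0 → posterior Beta(5, 19/4)
obs 6: x=1 → posterior Beta(6, 19/4)
obs 7: x=1 → posterior Beta(7, 19/4)
obs 8: x=0 → posterior Beta(7, 23/4)
obs 9: x=1 → posterior Beta(8, 23/4)
obs 10: x=1 → posterior Beta(9, 23/4)
obs 11: x=1 → posterior Beta(10, 23/4)

k = 11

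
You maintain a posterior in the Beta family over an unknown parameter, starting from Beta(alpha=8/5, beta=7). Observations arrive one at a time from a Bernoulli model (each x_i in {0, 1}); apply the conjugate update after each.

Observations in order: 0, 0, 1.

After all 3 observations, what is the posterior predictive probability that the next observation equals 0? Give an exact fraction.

obs 1: x=0 → posterior Beta(8/5, 8)
obs 2: x=0 → posterior Beta(8/5, 9)
obs 3: x=1 → posterior Beta(13/5, 9)

45/58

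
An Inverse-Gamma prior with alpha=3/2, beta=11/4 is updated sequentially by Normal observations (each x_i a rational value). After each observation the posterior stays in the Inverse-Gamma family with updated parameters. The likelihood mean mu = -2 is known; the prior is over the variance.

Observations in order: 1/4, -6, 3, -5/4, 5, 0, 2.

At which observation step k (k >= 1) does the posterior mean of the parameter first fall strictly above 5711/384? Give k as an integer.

obs 1: x=1/4 → posterior Inverse-Gamma(2, 169/32)
obs 2: x=-6 → posterior Inverse-Gamma(5/2, 425/32)
obs 3: x=3 → posterior Inverse-Gamma(3, 825/32)
obs 4: x=-5/4 → posterior Inverse-Gamma(7/2, 417/16)
obs 5: x=5 → posterior Inverse-Gamma(4, 809/16)
obs 6: x=0 → posterior Inverse-Gamma(9/2, 841/16)
obs 7: x=2 → posterior Inverse-Gamma(5, 969/16)

k = 5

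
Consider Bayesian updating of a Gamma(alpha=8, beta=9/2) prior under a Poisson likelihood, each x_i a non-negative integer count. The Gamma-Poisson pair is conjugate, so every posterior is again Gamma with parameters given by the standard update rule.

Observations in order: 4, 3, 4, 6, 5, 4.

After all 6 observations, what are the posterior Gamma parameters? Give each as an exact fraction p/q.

alpha=34, beta=21/2

obs 1: x=4 → posterior Gamma(12, 11/2)
obs 2: x=3 → posterior Gamma(15, 13/2)
obs 3: x=4 → posterior Gamma(19, 15/2)
obs 4: x=6 → posterior Gamma(25, 17/2)
obs 5: x=5 → posterior Gamma(30, 19/2)
obs 6: x=4 → posterior Gamma(34, 21/2)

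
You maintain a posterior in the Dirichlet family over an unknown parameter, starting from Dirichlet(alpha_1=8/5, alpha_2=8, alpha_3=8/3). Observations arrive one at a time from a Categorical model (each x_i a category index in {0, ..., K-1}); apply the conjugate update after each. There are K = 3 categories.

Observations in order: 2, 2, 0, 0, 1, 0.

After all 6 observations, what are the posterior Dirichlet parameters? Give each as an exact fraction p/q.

obs 1: x=2 → posterior Dirichlet(8/5, 8, 11/3)
obs 2: x=2 → posterior Dirichlet(8/5, 8, 14/3)
obs 3: x=0 → posterior Dirichlet(13/5, 8, 14/3)
obs 4: x=0 → posterior Dirichlet(18/5, 8, 14/3)
obs 5: x=1 → posterior Dirichlet(18/5, 9, 14/3)
obs 6: x=0 → posterior Dirichlet(23/5, 9, 14/3)

alpha_1=23/5, alpha_2=9, alpha_3=14/3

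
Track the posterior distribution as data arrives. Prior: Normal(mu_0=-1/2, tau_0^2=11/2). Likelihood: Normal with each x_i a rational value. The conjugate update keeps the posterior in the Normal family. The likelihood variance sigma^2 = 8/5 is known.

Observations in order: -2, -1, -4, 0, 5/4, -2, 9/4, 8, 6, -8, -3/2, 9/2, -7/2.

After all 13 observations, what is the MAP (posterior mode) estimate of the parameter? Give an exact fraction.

obs 1: x=-2 → posterior Normal(-118/71, 88/71)
obs 2: x=-1 → posterior Normal(-173/126, 44/63)
obs 3: x=-4 → posterior Normal(-393/181, 88/181)
obs 4: x=0 → posterior Normal(-393/236, 22/59)
obs 5: x=5/4 → posterior Normal(-1297/1164, 88/291)
obs 6: x=-2 → posterior Normal(-1737/1384, 44/173)
obs 7: x=9/4 → posterior Normal(-621/802, 88/401)
obs 8: x=8 → posterior Normal(259/912, 11/57)
obs 9: x=6 → posterior Normal(919/1022, 88/511)
obs 10: x=-8 → posterior Normal(39/1132, 44/283)
obs 11: x=-3/2 → posterior Normal(-7/69, 88/621)
obs 12: x=9/2 → posterior Normal(369/1352, 22/169)
obs 13: x=-7/2 → posterior Normal(-8/731, 88/731)

-8/731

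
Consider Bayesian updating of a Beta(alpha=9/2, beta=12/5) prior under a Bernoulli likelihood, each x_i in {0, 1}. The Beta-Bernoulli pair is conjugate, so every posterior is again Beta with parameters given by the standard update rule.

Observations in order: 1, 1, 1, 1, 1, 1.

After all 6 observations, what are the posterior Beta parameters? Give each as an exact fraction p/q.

alpha=21/2, beta=12/5

obs 1: x=1 → posterior Beta(11/2, 12/5)
obs 2: x=1 → posterior Beta(13/2, 12/5)
obs 3: x=1 → posterior Beta(15/2, 12/5)
obs 4: x=1 → posterior Beta(17/2, 12/5)
obs 5: x=1 → posterior Beta(19/2, 12/5)
obs 6: x=1 → posterior Beta(21/2, 12/5)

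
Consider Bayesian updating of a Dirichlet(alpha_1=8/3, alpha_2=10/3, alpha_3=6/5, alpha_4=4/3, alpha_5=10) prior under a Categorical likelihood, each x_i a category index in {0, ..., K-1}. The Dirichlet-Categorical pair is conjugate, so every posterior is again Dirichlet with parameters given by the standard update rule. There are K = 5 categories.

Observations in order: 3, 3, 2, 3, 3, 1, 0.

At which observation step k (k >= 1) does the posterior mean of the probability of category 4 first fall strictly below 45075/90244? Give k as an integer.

k = 2

obs 1: x=3 → posterior Dirichlet(8/3, 10/3, 6/5, 7/3, 10)
obs 2: x=3 → posterior Dirichlet(8/3, 10/3, 6/5, 10/3, 10)
obs 3: x=2 → posterior Dirichlet(8/3, 10/3, 11/5, 10/3, 10)
obs 4: x=3 → posterior Dirichlet(8/3, 10/3, 11/5, 13/3, 10)
obs 5: x=3 → posterior Dirichlet(8/3, 10/3, 11/5, 16/3, 10)
obs 6: x=1 → posterior Dirichlet(8/3, 13/3, 11/5, 16/3, 10)
obs 7: x=0 → posterior Dirichlet(11/3, 13/3, 11/5, 16/3, 10)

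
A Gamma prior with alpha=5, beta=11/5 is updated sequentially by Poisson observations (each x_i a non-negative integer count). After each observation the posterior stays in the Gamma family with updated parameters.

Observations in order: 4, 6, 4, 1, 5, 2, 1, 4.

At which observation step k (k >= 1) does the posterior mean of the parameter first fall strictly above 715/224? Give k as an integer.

obs 1: x=4 → posterior Gamma(9, 16/5)
obs 2: x=6 → posterior Gamma(15, 21/5)
obs 3: x=4 → posterior Gamma(19, 26/5)
obs 4: x=1 → posterior Gamma(20, 31/5)
obs 5: x=5 → posterior Gamma(25, 36/5)
obs 6: x=2 → posterior Gamma(27, 41/5)
obs 7: x=1 → posterior Gamma(28, 46/5)
obs 8: x=4 → posterior Gamma(32, 51/5)

k = 2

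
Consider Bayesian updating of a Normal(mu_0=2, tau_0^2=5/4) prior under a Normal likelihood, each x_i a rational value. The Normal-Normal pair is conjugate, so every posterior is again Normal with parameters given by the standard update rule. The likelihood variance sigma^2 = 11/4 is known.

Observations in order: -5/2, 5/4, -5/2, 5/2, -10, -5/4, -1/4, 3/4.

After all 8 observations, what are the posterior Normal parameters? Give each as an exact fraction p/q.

obs 1: x=-5/2 → posterior Normal(19/32, 55/64)
obs 2: x=5/4 → posterior Normal(3/4, 55/84)
obs 3: x=-5/2 → posterior Normal(1/8, 55/104)
obs 4: x=5/2 → posterior Normal(63/124, 55/124)
obs 5: x=-10 → posterior Normal(-137/144, 55/144)
obs 6: x=-5/4 → posterior Normal(-81/82, 55/164)
obs 7: x=-1/4 → posterior Normal(-167/184, 55/184)
obs 8: x=3/4 → posterior Normal(-38/51, 55/204)

mu_0=-38/51, tau_0^2=55/204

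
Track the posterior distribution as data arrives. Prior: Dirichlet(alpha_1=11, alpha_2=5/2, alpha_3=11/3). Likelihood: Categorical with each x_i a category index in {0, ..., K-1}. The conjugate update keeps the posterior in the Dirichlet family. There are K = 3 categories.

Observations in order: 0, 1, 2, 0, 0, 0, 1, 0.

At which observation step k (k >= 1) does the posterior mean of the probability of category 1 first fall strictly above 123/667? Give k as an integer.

obs 1: x=0 → posterior Dirichlet(12, 5/2, 11/3)
obs 2: x=1 → posterior Dirichlet(12, 7/2, 11/3)
obs 3: x=2 → posterior Dirichlet(12, 7/2, 14/3)
obs 4: x=0 → posterior Dirichlet(13, 7/2, 14/3)
obs 5: x=0 → posterior Dirichlet(14, 7/2, 14/3)
obs 6: x=0 → posterior Dirichlet(15, 7/2, 14/3)
obs 7: x=1 → posterior Dirichlet(15, 9/2, 14/3)
obs 8: x=0 → posterior Dirichlet(16, 9/2, 14/3)

k = 7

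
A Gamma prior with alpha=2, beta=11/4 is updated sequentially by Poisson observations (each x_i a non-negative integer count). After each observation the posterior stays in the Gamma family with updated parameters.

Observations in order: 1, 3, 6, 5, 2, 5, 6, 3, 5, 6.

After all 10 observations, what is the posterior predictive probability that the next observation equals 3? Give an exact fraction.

23998096996977772972258056680566762452733516062122964667563366776532354966238464/113941968114678157572247348336046035395532034891772354967542923986911773681640625

obs 1: x=1 → posterior Gamma(3, 15/4)
obs 2: x=3 → posterior Gamma(6, 19/4)
obs 3: x=6 → posterior Gamma(12, 23/4)
obs 4: x=5 → posterior Gamma(17, 27/4)
obs 5: x=2 → posterior Gamma(19, 31/4)
obs 6: x=5 → posterior Gamma(24, 35/4)
obs 7: x=6 → posterior Gamma(30, 39/4)
obs 8: x=3 → posterior Gamma(33, 43/4)
obs 9: x=5 → posterior Gamma(38, 47/4)
obs 10: x=6 → posterior Gamma(44, 51/4)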